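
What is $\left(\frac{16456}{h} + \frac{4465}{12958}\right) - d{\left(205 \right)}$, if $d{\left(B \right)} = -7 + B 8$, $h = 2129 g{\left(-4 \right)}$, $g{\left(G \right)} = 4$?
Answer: $- \frac{2367774011}{1451978} \approx -1630.7$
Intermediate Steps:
$h = 8516$ ($h = 2129 \cdot 4 = 8516$)
$d{\left(B \right)} = -7 + 8 B$
$\left(\frac{16456}{h} + \frac{4465}{12958}\right) - d{\left(205 \right)} = \left(\frac{16456}{8516} + \frac{4465}{12958}\right) - \left(-7 + 8 \cdot 205\right) = \left(16456 \cdot \frac{1}{8516} + 4465 \cdot \frac{1}{12958}\right) - \left(-7 + 1640\right) = \left(\frac{4114}{2129} + \frac{235}{682}\right) - 1633 = \frac{3306063}{1451978} - 1633 = - \frac{2367774011}{1451978}$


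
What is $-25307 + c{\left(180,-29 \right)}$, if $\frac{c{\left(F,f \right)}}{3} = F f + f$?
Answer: $-41054$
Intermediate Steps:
$c{\left(F,f \right)} = 3 f + 3 F f$ ($c{\left(F,f \right)} = 3 \left(F f + f\right) = 3 \left(f + F f\right) = 3 f + 3 F f$)
$-25307 + c{\left(180,-29 \right)} = -25307 + 3 \left(-29\right) \left(1 + 180\right) = -25307 + 3 \left(-29\right) 181 = -25307 - 15747 = -41054$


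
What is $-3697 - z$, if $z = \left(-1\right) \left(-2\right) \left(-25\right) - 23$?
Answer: $-3624$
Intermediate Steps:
$z = -73$ ($z = 2 \left(-25\right) - 23 = -50 - 23 = -73$)
$-3697 - z = -3697 - -73 = -3697 + 73 = -3624$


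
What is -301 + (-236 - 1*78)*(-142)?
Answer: 44287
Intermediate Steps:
-301 + (-236 - 1*78)*(-142) = -301 + (-236 - 78)*(-142) = -301 - 314*(-142) = -301 + 44588 = 44287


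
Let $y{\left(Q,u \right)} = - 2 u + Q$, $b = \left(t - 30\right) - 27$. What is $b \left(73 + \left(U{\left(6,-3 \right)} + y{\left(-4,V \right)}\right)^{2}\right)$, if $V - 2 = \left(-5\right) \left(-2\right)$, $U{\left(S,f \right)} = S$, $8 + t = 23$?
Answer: $-23394$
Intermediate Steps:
$t = 15$ ($t = -8 + 23 = 15$)
$b = -42$ ($b = \left(15 - 30\right) - 27 = -15 - 27 = -42$)
$V = 12$ ($V = 2 - -10 = 2 + 10 = 12$)
$y{\left(Q,u \right)} = Q - 2 u$
$b \left(73 + \left(U{\left(6,-3 \right)} + y{\left(-4,V \right)}\right)^{2}\right) = - 42 \left(73 + \left(6 - 28\right)^{2}\right) = - 42 \left(73 + \left(-22\right)^{2}\right) = - 42 \left(73 + 484\right) = \left(-42\right) 557 = -23394$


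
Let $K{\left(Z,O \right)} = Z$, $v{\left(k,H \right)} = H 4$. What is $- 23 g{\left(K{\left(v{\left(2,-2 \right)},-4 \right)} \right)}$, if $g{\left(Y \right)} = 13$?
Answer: $-299$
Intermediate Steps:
$v{\left(k,H \right)} = 4 H$
$- 23 g{\left(K{\left(v{\left(2,-2 \right)},-4 \right)} \right)} = \left(-23\right) 13 = -299$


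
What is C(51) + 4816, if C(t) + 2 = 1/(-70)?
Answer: 336979/70 ≈ 4814.0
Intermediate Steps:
C(t) = -141/70 (C(t) = -2 + 1/(-70) = -2 - 1/70 = -141/70)
C(51) + 4816 = -141/70 + 4816 = 336979/70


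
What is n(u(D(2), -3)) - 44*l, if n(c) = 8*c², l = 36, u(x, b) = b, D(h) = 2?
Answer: -1512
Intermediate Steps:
n(u(D(2), -3)) - 44*l = 8*(-3)² - 44*36 = 8*9 - 1584 = 72 - 1584 = -1512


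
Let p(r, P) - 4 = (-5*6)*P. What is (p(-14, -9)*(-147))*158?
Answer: -6363924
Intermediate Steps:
p(r, P) = 4 - 30*P (p(r, P) = 4 + (-5*6)*P = 4 - 30*P)
(p(-14, -9)*(-147))*158 = ((4 - 30*(-9))*(-147))*158 = ((4 + 270)*(-147))*158 = (274*(-147))*158 = -40278*158 = -6363924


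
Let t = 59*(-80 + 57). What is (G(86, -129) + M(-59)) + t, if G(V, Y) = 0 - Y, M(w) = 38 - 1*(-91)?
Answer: -1099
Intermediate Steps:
t = -1357 (t = 59*(-23) = -1357)
M(w) = 129 (M(w) = 38 + 91 = 129)
G(V, Y) = -Y
(G(86, -129) + M(-59)) + t = (-1*(-129) + 129) - 1357 = (129 + 129) - 1357 = 258 - 1357 = -1099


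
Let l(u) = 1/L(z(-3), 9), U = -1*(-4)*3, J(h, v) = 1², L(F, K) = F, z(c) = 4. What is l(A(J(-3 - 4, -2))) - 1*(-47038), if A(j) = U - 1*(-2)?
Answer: 188153/4 ≈ 47038.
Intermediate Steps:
J(h, v) = 1
U = 12 (U = 4*3 = 12)
A(j) = 14 (A(j) = 12 - 1*(-2) = 12 + 2 = 14)
l(u) = ¼ (l(u) = 1/4 = ¼)
l(A(J(-3 - 4, -2))) - 1*(-47038) = ¼ - 1*(-47038) = ¼ + 47038 = 188153/4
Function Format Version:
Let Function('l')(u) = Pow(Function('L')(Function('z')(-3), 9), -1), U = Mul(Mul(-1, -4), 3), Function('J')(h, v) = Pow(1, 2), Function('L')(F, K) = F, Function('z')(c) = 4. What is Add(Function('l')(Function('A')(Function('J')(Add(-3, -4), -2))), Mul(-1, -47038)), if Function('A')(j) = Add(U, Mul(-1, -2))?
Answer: Rational(188153, 4) ≈ 47038.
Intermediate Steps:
Function('J')(h, v) = 1
U = 12 (U = Mul(4, 3) = 12)
Function('A')(j) = 14 (Function('A')(j) = Add(12, Mul(-1, -2)) = Add(12, 2) = 14)
Function('l')(u) = Rational(1, 4) (Function('l')(u) = Pow(4, -1) = Rational(1, 4))
Add(Function('l')(Function('A')(Function('J')(Add(-3, -4), -2))), Mul(-1, -47038)) = Add(Rational(1, 4), Mul(-1, -47038)) = Add(Rational(1, 4), 47038) = Rational(188153, 4)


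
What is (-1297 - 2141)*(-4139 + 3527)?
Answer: 2104056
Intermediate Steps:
(-1297 - 2141)*(-4139 + 3527) = -3438*(-612) = 2104056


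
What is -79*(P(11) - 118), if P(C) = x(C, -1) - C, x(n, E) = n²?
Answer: 632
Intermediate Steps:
P(C) = C² - C
-79*(P(11) - 118) = -79*(11*(-1 + 11) - 118) = -79*(11*10 - 118) = -79*(110 - 118) = -79*(-8) = 632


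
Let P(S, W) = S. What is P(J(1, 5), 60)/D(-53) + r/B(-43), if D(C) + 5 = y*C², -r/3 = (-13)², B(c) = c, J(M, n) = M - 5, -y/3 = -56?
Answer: 239256677/20292001 ≈ 11.791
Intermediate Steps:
y = 168 (y = -3*(-56) = 168)
J(M, n) = -5 + M
r = -507 (r = -3*(-13)² = -3*169 = -507)
D(C) = -5 + 168*C²
P(J(1, 5), 60)/D(-53) + r/B(-43) = (-5 + 1)/(-5 + 168*(-53)²) - 507/(-43) = -4/(-5 + 168*2809) - 507*(-1/43) = -4/(-5 + 471912) + 507/43 = -4/471907 + 507/43 = 239256677/20292001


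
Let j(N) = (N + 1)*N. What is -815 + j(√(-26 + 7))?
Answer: -834 + I*√19 ≈ -834.0 + 4.3589*I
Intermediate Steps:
j(N) = N*(1 + N) (j(N) = (1 + N)*N = N*(1 + N))
-815 + j(√(-26 + 7)) = -815 + √(-26 + 7)*(1 + √(-26 + 7)) = -815 + √(-19)*(1 + √(-19)) = -815 + (I*√19)*(1 + I*√19) = -815 + I*√19*(1 + I*√19)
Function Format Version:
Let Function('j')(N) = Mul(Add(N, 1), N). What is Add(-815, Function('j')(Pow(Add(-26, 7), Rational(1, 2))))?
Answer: Add(-834, Mul(I, Pow(19, Rational(1, 2)))) ≈ Add(-834.00, Mul(4.3589, I))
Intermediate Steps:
Function('j')(N) = Mul(N, Add(1, N)) (Function('j')(N) = Mul(Add(1, N), N) = Mul(N, Add(1, N)))
Add(-815, Function('j')(Pow(Add(-26, 7), Rational(1, 2)))) = Add(-815, Mul(Pow(Add(-26, 7), Rational(1, 2)), Add(1, Pow(Add(-26, 7), Rational(1, 2))))) = Add(-815, Mul(Pow(-19, Rational(1, 2)), Add(1, Pow(-19, Rational(1, 2))))) = Add(-815, Mul(Mul(I, Pow(19, Rational(1, 2))), Add(1, Mul(I, Pow(19, Rational(1, 2)))))) = Add(-815, Mul(I, Pow(19, Rational(1, 2)), Add(1, Mul(I, Pow(19, Rational(1, 2))))))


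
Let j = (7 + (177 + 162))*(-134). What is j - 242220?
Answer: -288584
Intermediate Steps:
j = -46364 (j = (7 + 339)*(-134) = 346*(-134) = -46364)
j - 242220 = -46364 - 242220 = -288584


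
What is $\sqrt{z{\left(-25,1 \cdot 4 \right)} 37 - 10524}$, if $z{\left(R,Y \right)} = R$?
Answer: $107 i \approx 107.0 i$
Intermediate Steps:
$\sqrt{z{\left(-25,1 \cdot 4 \right)} 37 - 10524} = \sqrt{\left(-25\right) 37 - 10524} = \sqrt{-925 - 10524} = \sqrt{-11449} = 107 i$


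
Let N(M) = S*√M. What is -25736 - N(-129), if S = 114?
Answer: -25736 - 114*I*√129 ≈ -25736.0 - 1294.8*I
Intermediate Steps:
N(M) = 114*√M
-25736 - N(-129) = -25736 - 114*√(-129) = -25736 - 114*I*√129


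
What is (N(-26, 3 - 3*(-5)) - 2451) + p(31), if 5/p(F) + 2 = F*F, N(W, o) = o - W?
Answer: -2308308/959 ≈ -2407.0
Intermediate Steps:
p(F) = 5/(-2 + F²) (p(F) = 5/(-2 + F*F) = 5/(-2 + F²))
(N(-26, 3 - 3*(-5)) - 2451) + p(31) = (((3 - 3*(-5)) - 1*(-26)) - 2451) + 5/(-2 + 31²) = (((3 + 15) + 26) - 2451) + 5/(-2 + 961) = ((18 + 26) - 2451) + 5/959 = (44 - 2451) + 5*(1/959) = -2407 + 5/959 = -2308308/959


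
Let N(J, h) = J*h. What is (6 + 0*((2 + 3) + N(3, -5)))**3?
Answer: 216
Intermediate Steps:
(6 + 0*((2 + 3) + N(3, -5)))**3 = (6 + 0*((2 + 3) + 3*(-5)))**3 = (6 + 0*(5 - 15))**3 = (6 + 0*(-10))**3 = (6 + 0)**3 = 6**3 = 216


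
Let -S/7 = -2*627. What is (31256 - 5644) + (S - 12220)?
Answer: 22170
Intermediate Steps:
S = 8778 (S = -(-14)*627 = -7*(-1254) = 8778)
(31256 - 5644) + (S - 12220) = (31256 - 5644) + (8778 - 12220) = 25612 - 3442 = 22170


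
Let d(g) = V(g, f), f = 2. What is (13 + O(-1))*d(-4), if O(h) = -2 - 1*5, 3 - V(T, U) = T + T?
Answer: 66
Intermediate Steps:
V(T, U) = 3 - 2*T (V(T, U) = 3 - (T + T) = 3 - 2*T)
O(h) = -7 (O(h) = -2 - 5 = -7)
d(g) = 3 - 2*g
(13 + O(-1))*d(-4) = (13 - 7)*(3 - 2*(-4)) = 6*(3 + 8) = 6*11 = 66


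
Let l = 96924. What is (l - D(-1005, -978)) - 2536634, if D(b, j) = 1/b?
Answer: -2451908549/1005 ≈ -2.4397e+6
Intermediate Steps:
(l - D(-1005, -978)) - 2536634 = (96924 - 1/(-1005)) - 2536634 = (96924 - 1*(-1/1005)) - 2536634 = (96924 + 1/1005) - 2536634 = 97408621/1005 - 2536634 = -2451908549/1005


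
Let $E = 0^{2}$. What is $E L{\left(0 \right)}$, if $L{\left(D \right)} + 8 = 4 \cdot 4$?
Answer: $0$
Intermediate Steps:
$L{\left(D \right)} = 8$ ($L{\left(D \right)} = -8 + 4 \cdot 4 = -8 + 16 = 8$)
$E = 0$
$E L{\left(0 \right)} = 0 \cdot 8 = 0$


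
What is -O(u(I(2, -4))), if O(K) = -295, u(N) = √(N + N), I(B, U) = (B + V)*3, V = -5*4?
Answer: 295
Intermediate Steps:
V = -20
I(B, U) = -60 + 3*B (I(B, U) = (B - 20)*3 = (-20 + B)*3 = -60 + 3*B)
u(N) = √2*√N (u(N) = √(2*N) = √2*√N)
-O(u(I(2, -4))) = -1*(-295) = 295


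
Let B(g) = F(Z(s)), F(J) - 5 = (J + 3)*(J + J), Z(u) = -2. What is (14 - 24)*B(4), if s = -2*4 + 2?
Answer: -10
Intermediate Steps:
s = -6 (s = -8 + 2 = -6)
F(J) = 5 + 2*J*(3 + J) (F(J) = 5 + (J + 3)*(J + J) = 5 + (3 + J)*(2*J) = 5 + 2*J*(3 + J))
B(g) = 1 (B(g) = 5 + 2*(-2)² + 6*(-2) = 5 + 2*4 - 12 = 5 + 8 - 12 = 1)
(14 - 24)*B(4) = (14 - 24)*1 = -10*1 = -10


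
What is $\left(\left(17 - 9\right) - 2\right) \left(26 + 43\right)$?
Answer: $414$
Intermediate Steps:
$\left(\left(17 - 9\right) - 2\right) \left(26 + 43\right) = \left(8 - 2\right) 69 = 6 \cdot 69 = 414$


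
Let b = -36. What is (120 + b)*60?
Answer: 5040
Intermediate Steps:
(120 + b)*60 = (120 - 36)*60 = 84*60 = 5040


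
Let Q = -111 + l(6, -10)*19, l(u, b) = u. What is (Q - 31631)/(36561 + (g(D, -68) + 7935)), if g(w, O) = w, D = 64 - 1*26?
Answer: -15814/22267 ≈ -0.71020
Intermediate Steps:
D = 38 (D = 64 - 26 = 38)
Q = 3 (Q = -111 + 6*19 = -111 + 114 = 3)
(Q - 31631)/(36561 + (g(D, -68) + 7935)) = (3 - 31631)/(36561 + (38 + 7935)) = -31628/(36561 + 7973) = -31628/44534 = -31628*1/44534 = -15814/22267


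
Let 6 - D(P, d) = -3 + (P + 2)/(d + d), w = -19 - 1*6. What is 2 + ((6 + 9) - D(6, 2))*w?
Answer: -198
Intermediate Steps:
w = -25 (w = -19 - 6 = -25)
D(P, d) = 9 - (2 + P)/(2*d) (D(P, d) = 6 - (-3 + (P + 2)/(d + d)) = 6 - (-3 + (2 + P)/((2*d))) = 6 - (-3 + (2 + P)*(1/(2*d))) = 6 - (-3 + (2 + P)/(2*d)) = 6 + (3 - (2 + P)/(2*d)) = 9 - (2 + P)/(2*d))
2 + ((6 + 9) - D(6, 2))*w = 2 + ((6 + 9) - (-2 - 1*6 + 18*2)/(2*2))*(-25) = 2 + (15 - (-2 - 6 + 36)/(2*2))*(-25) = 2 + (15 - 28/(2*2))*(-25) = 2 + (15 - 1*7)*(-25) = 2 + (15 - 7)*(-25) = 2 + 8*(-25) = 2 - 200 = -198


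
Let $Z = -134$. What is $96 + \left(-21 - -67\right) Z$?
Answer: $-6068$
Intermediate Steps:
$96 + \left(-21 - -67\right) Z = 96 + \left(-21 - -67\right) \left(-134\right) = 96 + \left(-21 + 67\right) \left(-134\right) = 96 + 46 \left(-134\right) = 96 - 6164 = -6068$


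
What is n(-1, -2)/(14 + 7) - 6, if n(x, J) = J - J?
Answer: -6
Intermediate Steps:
n(x, J) = 0
n(-1, -2)/(14 + 7) - 6 = 0/(14 + 7) - 6 = 0/21 - 6 = 0*(1/21) - 6 = 0 - 6 = -6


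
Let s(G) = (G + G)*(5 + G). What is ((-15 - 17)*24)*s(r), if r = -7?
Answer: -21504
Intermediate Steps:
s(G) = 2*G*(5 + G) (s(G) = (2*G)*(5 + G) = 2*G*(5 + G))
((-15 - 17)*24)*s(r) = ((-15 - 17)*24)*(2*(-7)*(5 - 7)) = (-32*24)*(2*(-7)*(-2)) = -768*28 = -21504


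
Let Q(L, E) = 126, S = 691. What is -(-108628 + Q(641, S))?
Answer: 108502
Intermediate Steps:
-(-108628 + Q(641, S)) = -(-108628 + 126) = -1*(-108502) = 108502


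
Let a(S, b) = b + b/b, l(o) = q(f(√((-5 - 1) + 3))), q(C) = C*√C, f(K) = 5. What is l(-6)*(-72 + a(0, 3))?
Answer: -340*√5 ≈ -760.26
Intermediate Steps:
q(C) = C^(3/2)
l(o) = 5*√5 (l(o) = 5^(3/2) = 5*√5)
a(S, b) = 1 + b (a(S, b) = b + 1 = 1 + b)
l(-6)*(-72 + a(0, 3)) = (5*√5)*(-72 + (1 + 3)) = (5*√5)*(-72 + 4) = (5*√5)*(-68) = -340*√5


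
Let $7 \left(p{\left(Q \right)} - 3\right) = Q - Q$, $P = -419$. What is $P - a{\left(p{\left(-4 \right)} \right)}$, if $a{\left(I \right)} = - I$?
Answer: $-416$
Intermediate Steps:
$p{\left(Q \right)} = 3$ ($p{\left(Q \right)} = 3 + \frac{Q - Q}{7} = 3 + \frac{1}{7} \cdot 0 = 3 + 0 = 3$)
$P - a{\left(p{\left(-4 \right)} \right)} = -419 - \left(-1\right) 3 = -419 - -3 = -419 + 3 = -416$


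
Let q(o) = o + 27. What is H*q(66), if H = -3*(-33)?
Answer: 9207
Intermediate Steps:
q(o) = 27 + o
H = 99
H*q(66) = 99*(27 + 66) = 99*93 = 9207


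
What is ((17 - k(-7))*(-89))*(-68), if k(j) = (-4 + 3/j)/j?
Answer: 4853704/49 ≈ 99055.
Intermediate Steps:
k(j) = (-4 + 3/j)/j
((17 - k(-7))*(-89))*(-68) = ((17 - (3 - 4*(-7))/(-7)**2)*(-89))*(-68) = ((17 - (3 + 28)/49)*(-89))*(-68) = ((17 - 31/49)*(-89))*(-68) = ((802/49)*(-89))*(-68) = -71378/49*(-68) = 4853704/49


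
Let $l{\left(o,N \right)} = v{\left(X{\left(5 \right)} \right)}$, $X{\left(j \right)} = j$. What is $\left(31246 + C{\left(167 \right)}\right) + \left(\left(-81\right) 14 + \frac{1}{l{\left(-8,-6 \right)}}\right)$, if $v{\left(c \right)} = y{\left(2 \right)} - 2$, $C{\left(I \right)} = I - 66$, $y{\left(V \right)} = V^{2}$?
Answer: $\frac{60427}{2} \approx 30214.0$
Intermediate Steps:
$C{\left(I \right)} = -66 + I$
$v{\left(c \right)} = 2$ ($v{\left(c \right)} = 2^{2} - 2 = 4 - 2 = 2$)
$l{\left(o,N \right)} = 2$
$\left(31246 + C{\left(167 \right)}\right) + \left(\left(-81\right) 14 + \frac{1}{l{\left(-8,-6 \right)}}\right) = \left(31246 + \left(-66 + 167\right)\right) + \left(\left(-81\right) 14 + \frac{1}{2}\right) = \left(31246 + 101\right) + \left(-1134 + \frac{1}{2}\right) = 31347 - \frac{2267}{2} = \frac{60427}{2}$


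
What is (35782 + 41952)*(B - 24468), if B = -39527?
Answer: -4974587330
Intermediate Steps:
(35782 + 41952)*(B - 24468) = (35782 + 41952)*(-39527 - 24468) = 77734*(-63995) = -4974587330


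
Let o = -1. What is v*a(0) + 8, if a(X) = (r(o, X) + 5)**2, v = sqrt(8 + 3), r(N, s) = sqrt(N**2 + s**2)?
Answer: 8 + 36*sqrt(11) ≈ 127.40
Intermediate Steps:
v = sqrt(11) ≈ 3.3166
a(X) = (5 + sqrt(1 + X**2))**2 (a(X) = (sqrt((-1)**2 + X**2) + 5)**2 = (sqrt(1 + X**2) + 5)**2 = (5 + sqrt(1 + X**2))**2)
v*a(0) + 8 = sqrt(11)*(5 + sqrt(1 + 0**2))**2 + 8 = sqrt(11)*(5 + sqrt(1 + 0))**2 + 8 = sqrt(11)*(5 + sqrt(1))**2 + 8 = sqrt(11)*(5 + 1)**2 + 8 = sqrt(11)*6**2 + 8 = sqrt(11)*36 + 8 = 36*sqrt(11) + 8 = 8 + 36*sqrt(11)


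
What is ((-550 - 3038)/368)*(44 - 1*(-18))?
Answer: -1209/2 ≈ -604.50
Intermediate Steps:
((-550 - 3038)/368)*(44 - 1*(-18)) = (-3588*1/368)*(44 + 18) = -39/4*62 = -1209/2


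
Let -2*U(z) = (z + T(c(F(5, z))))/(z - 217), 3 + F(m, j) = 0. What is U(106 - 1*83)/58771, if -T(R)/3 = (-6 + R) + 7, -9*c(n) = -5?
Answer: 55/68409444 ≈ 8.0398e-7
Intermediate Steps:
F(m, j) = -3 (F(m, j) = -3 + 0 = -3)
c(n) = 5/9 (c(n) = -1/9*(-5) = 5/9)
T(R) = -3 - 3*R (T(R) = -3*((-6 + R) + 7) = -3*(1 + R) = -3 - 3*R)
U(z) = -(-14/3 + z)/(2*(-217 + z)) (U(z) = -(z + (-3 - 3*5/9))/(2*(z - 217)) = -(z + (-3 - 5/3))/(2*(-217 + z)) = -(z - 14/3)/(2*(-217 + z)) = -(-14/3 + z)/(2*(-217 + z)))
U(106 - 1*83)/58771 = ((14 - 3*(106 - 1*83))/(6*(-217 + (106 - 1*83))))/58771 = ((14 - 3*(106 - 83))/(6*(-217 + (106 - 83))))*(1/58771) = ((14 - 3*23)/(6*(-217 + 23)))*(1/58771) = ((1/6)*(14 - 69)/(-194))*(1/58771) = ((1/6)*(-1/194)*(-55))*(1/58771) = (55/1164)*(1/58771) = 55/68409444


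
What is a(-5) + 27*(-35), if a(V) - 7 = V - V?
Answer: -938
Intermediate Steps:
a(V) = 7 (a(V) = 7 + (V - V) = 7 + 0 = 7)
a(-5) + 27*(-35) = 7 + 27*(-35) = 7 - 945 = -938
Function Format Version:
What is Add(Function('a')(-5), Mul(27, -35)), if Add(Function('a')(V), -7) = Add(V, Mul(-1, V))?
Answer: -938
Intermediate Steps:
Function('a')(V) = 7 (Function('a')(V) = Add(7, Add(V, Mul(-1, V))) = Add(7, 0) = 7)
Add(Function('a')(-5), Mul(27, -35)) = Add(7, Mul(27, -35)) = Add(7, -945) = -938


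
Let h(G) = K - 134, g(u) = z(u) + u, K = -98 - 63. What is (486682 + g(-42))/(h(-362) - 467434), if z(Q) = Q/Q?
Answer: -486641/467729 ≈ -1.0404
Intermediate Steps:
K = -161
z(Q) = 1
g(u) = 1 + u
h(G) = -295 (h(G) = -161 - 134 = -295)
(486682 + g(-42))/(h(-362) - 467434) = (486682 + (1 - 42))/(-295 - 467434) = (486682 - 41)/(-467729) = 486641*(-1/467729) = -486641/467729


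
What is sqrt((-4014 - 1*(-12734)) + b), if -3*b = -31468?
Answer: 2*sqrt(43221)/3 ≈ 138.60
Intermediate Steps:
b = 31468/3 (b = -1/3*(-31468) = 31468/3 ≈ 10489.)
sqrt((-4014 - 1*(-12734)) + b) = sqrt((-4014 - 1*(-12734)) + 31468/3) = sqrt((-4014 + 12734) + 31468/3) = sqrt(8720 + 31468/3) = sqrt(57628/3) = 2*sqrt(43221)/3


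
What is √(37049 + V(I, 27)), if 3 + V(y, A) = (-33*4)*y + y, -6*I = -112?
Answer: √311406/3 ≈ 186.01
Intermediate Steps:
I = 56/3 (I = -⅙*(-112) = 56/3 ≈ 18.667)
V(y, A) = -3 - 131*y (V(y, A) = -3 + ((-33*4)*y + y) = -3 + (-132*y + y) = -3 - 131*y)
√(37049 + V(I, 27)) = √(37049 + (-3 - 131*56/3)) = √(37049 + (-3 - 7336/3)) = √(37049 - 7345/3) = √(103802/3) = √311406/3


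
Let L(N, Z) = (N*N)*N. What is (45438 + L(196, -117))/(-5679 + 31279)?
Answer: 3787487/12800 ≈ 295.90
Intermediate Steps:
L(N, Z) = N**3 (L(N, Z) = N**2*N = N**3)
(45438 + L(196, -117))/(-5679 + 31279) = (45438 + 196**3)/(-5679 + 31279) = (45438 + 7529536)/25600 = 7574974*(1/25600) = 3787487/12800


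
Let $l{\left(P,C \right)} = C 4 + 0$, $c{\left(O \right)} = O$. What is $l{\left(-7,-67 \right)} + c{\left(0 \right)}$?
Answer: $-268$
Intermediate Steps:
$l{\left(P,C \right)} = 4 C$ ($l{\left(P,C \right)} = 4 C + 0 = 4 C$)
$l{\left(-7,-67 \right)} + c{\left(0 \right)} = 4 \left(-67\right) + 0 = -268 + 0 = -268$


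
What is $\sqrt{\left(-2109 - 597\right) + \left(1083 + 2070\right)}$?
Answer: $\sqrt{447} \approx 21.142$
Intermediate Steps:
$\sqrt{\left(-2109 - 597\right) + \left(1083 + 2070\right)} = \sqrt{-2706 + 3153} = \sqrt{447}$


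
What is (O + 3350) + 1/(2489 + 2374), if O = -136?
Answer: 15629683/4863 ≈ 3214.0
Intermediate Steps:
(O + 3350) + 1/(2489 + 2374) = (-136 + 3350) + 1/(2489 + 2374) = 3214 + 1/4863 = 15629683/4863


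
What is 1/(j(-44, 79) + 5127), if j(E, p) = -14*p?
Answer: 1/4021 ≈ 0.00024869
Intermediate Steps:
1/(j(-44, 79) + 5127) = 1/(-14*79 + 5127) = 1/(-1106 + 5127) = 1/4021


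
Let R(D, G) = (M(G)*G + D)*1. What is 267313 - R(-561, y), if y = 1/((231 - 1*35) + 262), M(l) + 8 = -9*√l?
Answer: 61343150/229 + 9*√458/209764 ≈ 2.6787e+5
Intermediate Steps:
M(l) = -8 - 9*√l
y = 1/458 (y = 1/((231 - 35) + 262) = 1/(196 + 262) = 1/458 ≈ 0.0021834)
R(D, G) = D + G*(-8 - 9*√G) (R(D, G) = ((-8 - 9*√G)*G + D)*1 = (G*(-8 - 9*√G) + D)*1 = (D + G*(-8 - 9*√G))*1 = D + G*(-8 - 9*√G))
267313 - R(-561, y) = 267313 - (-561 - 1*1/458*(8 + 9*√(1/458))) = 267313 - (-561 - 1*1/458*(8 + 9*(√458/458))) = 267313 - (-561 - 1*1/458*(8 + 9*√458/458)) = 267313 - (-561 + (-4/229 - 9*√458/209764)) = 267313 - (-128473/229 - 9*√458/209764) = 267313 + (128473/229 + 9*√458/209764) = 61343150/229 + 9*√458/209764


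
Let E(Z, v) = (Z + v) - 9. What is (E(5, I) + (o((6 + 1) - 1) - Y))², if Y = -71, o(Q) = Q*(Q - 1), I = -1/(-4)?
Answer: 151321/16 ≈ 9457.6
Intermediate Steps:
I = ¼ (I = -1*(-¼) = ¼ ≈ 0.25000)
o(Q) = Q*(-1 + Q)
E(Z, v) = -9 + Z + v
(E(5, I) + (o((6 + 1) - 1) - Y))² = ((-9 + 5 + ¼) + (((6 + 1) - 1)*(-1 + ((6 + 1) - 1)) - 1*(-71)))² = (-15/4 + ((7 - 1)*(-1 + (7 - 1)) + 71))² = (-15/4 + (6*(-1 + 6) + 71))² = (-15/4 + (6*5 + 71))² = (-15/4 + (30 + 71))² = (-15/4 + 101)² = (389/4)² = 151321/16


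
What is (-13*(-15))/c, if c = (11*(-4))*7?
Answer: -195/308 ≈ -0.63312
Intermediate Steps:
c = -308 (c = -44*7 = -308)
(-13*(-15))/c = -13*(-15)/(-308) = 195*(-1/308) = -195/308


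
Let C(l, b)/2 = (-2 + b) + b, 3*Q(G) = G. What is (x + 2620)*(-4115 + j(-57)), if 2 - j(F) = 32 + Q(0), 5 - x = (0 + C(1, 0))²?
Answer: -10814305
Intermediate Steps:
Q(G) = G/3
C(l, b) = -4 + 4*b (C(l, b) = 2*((-2 + b) + b) = 2*(-2 + 2*b) = -4 + 4*b)
x = -11 (x = 5 - (0 + (-4 + 4*0))² = 5 - (0 + (-4 + 0))² = 5 - (0 - 4)² = 5 - 1*(-4)² = 5 - 1*16 = 5 - 16 = -11)
j(F) = -30 (j(F) = 2 - (32 + (⅓)*0) = 2 - (32 + 0) = 2 - 1*32 = 2 - 32 = -30)
(x + 2620)*(-4115 + j(-57)) = (-11 + 2620)*(-4115 - 30) = 2609*(-4145) = -10814305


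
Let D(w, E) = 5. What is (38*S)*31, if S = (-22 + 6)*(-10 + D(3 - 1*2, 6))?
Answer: 94240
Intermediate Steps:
S = 80 (S = (-22 + 6)*(-10 + 5) = -16*(-5) = 80)
(38*S)*31 = (38*80)*31 = 3040*31 = 94240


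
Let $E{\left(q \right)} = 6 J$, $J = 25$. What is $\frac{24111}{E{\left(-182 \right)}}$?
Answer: $\frac{8037}{50} \approx 160.74$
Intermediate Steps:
$E{\left(q \right)} = 150$ ($E{\left(q \right)} = 6 \cdot 25 = 150$)
$\frac{24111}{E{\left(-182 \right)}} = \frac{24111}{150} = 24111 \cdot \frac{1}{150} = \frac{8037}{50}$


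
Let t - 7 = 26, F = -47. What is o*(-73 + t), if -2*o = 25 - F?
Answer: 1440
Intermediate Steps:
t = 33 (t = 7 + 26 = 33)
o = -36 (o = -(25 - 1*(-47))/2 = -(25 + 47)/2 = -1/2*72 = -36)
o*(-73 + t) = -36*(-73 + 33) = -36*(-40) = 1440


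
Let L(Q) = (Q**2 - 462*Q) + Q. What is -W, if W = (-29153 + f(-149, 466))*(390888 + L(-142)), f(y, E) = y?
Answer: 13962813228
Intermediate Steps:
L(Q) = Q**2 - 461*Q
W = -13962813228 (W = (-29153 - 149)*(390888 - 142*(-461 - 142)) = -29302*(390888 - 142*(-603)) = -29302*(390888 + 85626) = -29302*476514 = -13962813228)
-W = -1*(-13962813228) = 13962813228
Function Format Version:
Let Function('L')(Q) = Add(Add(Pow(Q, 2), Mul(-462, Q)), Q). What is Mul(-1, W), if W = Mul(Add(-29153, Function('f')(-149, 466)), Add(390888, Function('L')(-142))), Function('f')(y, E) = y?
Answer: 13962813228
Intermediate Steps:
Function('L')(Q) = Add(Pow(Q, 2), Mul(-461, Q))
W = -13962813228 (W = Mul(Add(-29153, -149), Add(390888, Mul(-142, Add(-461, -142)))) = Mul(-29302, Add(390888, Mul(-142, -603))) = Mul(-29302, Add(390888, 85626)) = Mul(-29302, 476514) = -13962813228)
Mul(-1, W) = Mul(-1, -13962813228) = 13962813228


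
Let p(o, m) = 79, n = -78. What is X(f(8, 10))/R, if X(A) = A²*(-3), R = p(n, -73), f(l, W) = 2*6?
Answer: -432/79 ≈ -5.4684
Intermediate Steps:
f(l, W) = 12
R = 79
X(A) = -3*A²
X(f(8, 10))/R = -3*12²/79 = -3*144*(1/79) = -432*1/79 = -432/79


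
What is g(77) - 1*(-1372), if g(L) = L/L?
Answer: 1373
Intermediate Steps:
g(L) = 1
g(77) - 1*(-1372) = 1 - 1*(-1372) = 1 + 1372 = 1373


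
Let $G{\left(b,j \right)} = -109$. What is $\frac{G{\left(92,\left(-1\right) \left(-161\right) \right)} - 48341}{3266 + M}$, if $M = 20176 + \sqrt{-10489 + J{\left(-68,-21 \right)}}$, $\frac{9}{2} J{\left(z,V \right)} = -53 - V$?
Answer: $- \frac{10221884100}{4945840741} + \frac{145350 i \sqrt{94465}}{4945840741} \approx -2.0668 + 0.0090325 i$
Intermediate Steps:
$J{\left(z,V \right)} = - \frac{106}{9} - \frac{2 V}{9}$ ($J{\left(z,V \right)} = \frac{2 \left(-53 - V\right)}{9} = - \frac{106}{9} - \frac{2 V}{9}$)
$M = 20176 + \frac{i \sqrt{94465}}{3}$ ($M = 20176 + \sqrt{-10489 - \frac{64}{9}} = 20176 + \sqrt{- \frac{94465}{9}} = 20176 + \frac{i \sqrt{94465}}{3} \approx 20176.0 + 102.45 i$)
$\frac{G{\left(92,\left(-1\right) \left(-161\right) \right)} - 48341}{3266 + M} = \frac{-109 - 48341}{3266 + \left(20176 + \frac{i \sqrt{94465}}{3}\right)} = - \frac{48450}{23442 + \frac{i \sqrt{94465}}{3}}$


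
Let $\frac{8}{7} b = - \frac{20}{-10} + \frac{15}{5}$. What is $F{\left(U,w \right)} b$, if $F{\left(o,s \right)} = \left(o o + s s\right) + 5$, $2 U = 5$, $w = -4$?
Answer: $\frac{3815}{32} \approx 119.22$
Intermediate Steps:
$U = \frac{5}{2}$ ($U = \frac{1}{2} \cdot 5 = \frac{5}{2} \approx 2.5$)
$F{\left(o,s \right)} = 5 + o^{2} + s^{2}$ ($F{\left(o,s \right)} = \left(o^{2} + s^{2}\right) + 5 = 5 + o^{2} + s^{2}$)
$b = \frac{35}{8}$ ($b = \frac{7 \left(- \frac{20}{-10} + \frac{15}{5}\right)}{8} = \frac{7 \left(\left(-20\right) \left(- \frac{1}{10}\right) + 15 \cdot \frac{1}{5}\right)}{8} = \frac{7 \left(2 + 3\right)}{8} = \frac{7}{8} \cdot 5 = \frac{35}{8} \approx 4.375$)
$F{\left(U,w \right)} b = \left(5 + \left(\frac{5}{2}\right)^{2} + \left(-4\right)^{2}\right) \frac{35}{8} = \left(5 + \frac{25}{4} + 16\right) \frac{35}{8} = \frac{109}{4} \cdot \frac{35}{8} = \frac{3815}{32}$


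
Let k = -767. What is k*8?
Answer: -6136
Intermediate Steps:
k*8 = -767*8 = -6136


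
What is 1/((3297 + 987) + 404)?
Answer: 1/4688 ≈ 0.00021331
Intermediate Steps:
1/((3297 + 987) + 404) = 1/(4284 + 404) = 1/4688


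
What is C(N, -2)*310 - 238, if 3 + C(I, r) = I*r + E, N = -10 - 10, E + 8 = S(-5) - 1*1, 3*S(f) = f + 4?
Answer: 25016/3 ≈ 8338.7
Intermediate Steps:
S(f) = 4/3 + f/3 (S(f) = (f + 4)/3 = (4 + f)/3 = 4/3 + f/3)
E = -28/3 (E = -8 + ((4/3 + (1/3)*(-5)) - 1*1) = -8 + ((4/3 - 5/3) - 1) = -8 + (-1/3 - 1) = -8 - 4/3 = -28/3 ≈ -9.3333)
N = -20
C(I, r) = -37/3 + I*r (C(I, r) = -3 + (I*r - 28/3) = -3 + (-28/3 + I*r) = -37/3 + I*r)
C(N, -2)*310 - 238 = (-37/3 - 20*(-2))*310 - 238 = (-37/3 + 40)*310 - 238 = (83/3)*310 - 238 = 25730/3 - 238 = 25016/3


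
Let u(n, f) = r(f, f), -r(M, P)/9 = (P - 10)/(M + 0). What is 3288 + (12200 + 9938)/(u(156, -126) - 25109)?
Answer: 577977362/175831 ≈ 3287.1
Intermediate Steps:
r(M, P) = -9*(-10 + P)/M (r(M, P) = -9*(P - 10)/(M + 0) = -9*(-10 + P)/M)
u(n, f) = 9*(10 - f)/f
3288 + (12200 + 9938)/(u(156, -126) - 25109) = 3288 + (12200 + 9938)/((-9 + 90/(-126)) - 25109) = 3288 + 22138/((-9 + 90*(-1/126)) - 25109) = 3288 + 22138/((-9 - 5/7) - 25109) = 3288 + 22138/(-68/7 - 25109) = 3288 + 22138/(-175831/7) = 3288 + 22138*(-7/175831) = 3288 - 154966/175831 = 577977362/175831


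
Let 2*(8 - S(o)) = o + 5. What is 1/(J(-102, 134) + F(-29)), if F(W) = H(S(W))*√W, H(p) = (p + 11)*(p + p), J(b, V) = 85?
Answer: 17/8919525 - 248*I*√29/8919525 ≈ 1.9059e-6 - 0.00014973*I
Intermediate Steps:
S(o) = 11/2 - o/2 (S(o) = 8 - (o + 5)/2 = 8 - (5 + o)/2 = 8 + (-5/2 - o/2) = 11/2 - o/2)
H(p) = 2*p*(11 + p) (H(p) = (11 + p)*(2*p) = 2*p*(11 + p))
F(W) = 2*√W*(11/2 - W/2)*(33/2 - W/2) (F(W) = (2*(11/2 - W/2)*(11 + (11/2 - W/2)))*√W = (2*(11/2 - W/2)*(33/2 - W/2))*√W = 2*√W*(11/2 - W/2)*(33/2 - W/2))
1/(J(-102, 134) + F(-29)) = 1/(85 + √(-29)*(-33 - 29)*(-11 - 29)/2) = 1/(85 + (½)*(I*√29)*(-62)*(-40)) = 1/(85 + 1240*I*√29)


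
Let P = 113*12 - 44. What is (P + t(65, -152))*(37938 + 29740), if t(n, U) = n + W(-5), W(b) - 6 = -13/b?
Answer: 468873184/5 ≈ 9.3775e+7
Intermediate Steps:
W(b) = 6 - 13/b
P = 1312 (P = 1356 - 44 = 1312)
t(n, U) = 43/5 + n (t(n, U) = n + (6 - 13/(-5)) = n + (6 - 13*(-⅕)) = n + (6 + 13/5) = n + 43/5 = 43/5 + n)
(P + t(65, -152))*(37938 + 29740) = (1312 + (43/5 + 65))*(37938 + 29740) = (1312 + 368/5)*67678 = (6928/5)*67678 = 468873184/5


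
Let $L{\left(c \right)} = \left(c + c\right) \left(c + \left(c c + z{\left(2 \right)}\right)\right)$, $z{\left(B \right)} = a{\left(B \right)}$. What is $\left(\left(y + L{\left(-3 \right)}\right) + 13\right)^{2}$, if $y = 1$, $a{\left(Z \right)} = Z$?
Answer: $1156$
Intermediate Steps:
$z{\left(B \right)} = B$
$L{\left(c \right)} = 2 c \left(2 + c + c^{2}\right)$ ($L{\left(c \right)} = \left(c + c\right) \left(c + \left(c c + 2\right)\right) = 2 c \left(c + \left(c^{2} + 2\right)\right) = 2 c \left(c + \left(2 + c^{2}\right)\right) = 2 c \left(2 + c + c^{2}\right)$)
$\left(\left(y + L{\left(-3 \right)}\right) + 13\right)^{2} = \left(\left(1 + 2 \left(-3\right) \left(2 - 3 + \left(-3\right)^{2}\right)\right) + 13\right)^{2} = \left(\left(1 + 2 \left(-3\right) \left(2 - 3 + 9\right)\right) + 13\right)^{2} = \left(\left(1 + 2 \left(-3\right) 8\right) + 13\right)^{2} = \left(\left(1 - 48\right) + 13\right)^{2} = \left(-47 + 13\right)^{2} = \left(-34\right)^{2} = 1156$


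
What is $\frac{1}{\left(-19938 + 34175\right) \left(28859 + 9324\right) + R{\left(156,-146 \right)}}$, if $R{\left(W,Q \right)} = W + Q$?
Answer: $\frac{1}{543611381} \approx 1.8395 \cdot 10^{-9}$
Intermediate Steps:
$R{\left(W,Q \right)} = Q + W$
$\frac{1}{\left(-19938 + 34175\right) \left(28859 + 9324\right) + R{\left(156,-146 \right)}} = \frac{1}{\left(-19938 + 34175\right) \left(28859 + 9324\right) + \left(-146 + 156\right)} = \frac{1}{14237 \cdot 38183 + 10} = \frac{1}{543611371 + 10} = \frac{1}{543611381}$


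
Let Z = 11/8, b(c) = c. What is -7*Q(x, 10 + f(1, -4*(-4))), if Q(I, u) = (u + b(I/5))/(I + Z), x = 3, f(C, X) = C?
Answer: -464/25 ≈ -18.560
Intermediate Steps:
Z = 11/8 (Z = 11*(⅛) = 11/8 ≈ 1.3750)
Q(I, u) = (u + I/5)/(11/8 + I) (Q(I, u) = (u + I/5)/(I + 11/8) = (u + I*(⅕))/(11/8 + I) = (u + I/5)/(11/8 + I))
-7*Q(x, 10 + f(1, -4*(-4))) = -56*(3 + 5*(10 + 1))/(5*(11 + 8*3)) = -56*(3 + 5*11)/(5*(11 + 24)) = -56*(3 + 55)/(5*35) = -56*58/(5*35) = -7*464/175 = -464/25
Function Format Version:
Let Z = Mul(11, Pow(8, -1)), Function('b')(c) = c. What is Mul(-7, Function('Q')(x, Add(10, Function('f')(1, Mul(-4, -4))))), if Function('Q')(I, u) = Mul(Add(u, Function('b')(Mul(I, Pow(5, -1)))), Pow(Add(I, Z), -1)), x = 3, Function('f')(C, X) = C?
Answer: Rational(-464, 25) ≈ -18.560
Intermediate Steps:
Z = Rational(11, 8) (Z = Mul(11, Rational(1, 8)) = Rational(11, 8) ≈ 1.3750)
Function('Q')(I, u) = Mul(Pow(Add(Rational(11, 8), I), -1), Add(u, Mul(Rational(1, 5), I))) (Function('Q')(I, u) = Mul(Add(u, Mul(I, Pow(5, -1))), Pow(Add(I, Rational(11, 8)), -1)) = Mul(Add(u, Mul(I, Rational(1, 5))), Pow(Add(Rational(11, 8), I), -1)) = Mul(Add(u, Mul(Rational(1, 5), I)), Pow(Add(Rational(11, 8), I), -1)) = Mul(Pow(Add(Rational(11, 8), I), -1), Add(u, Mul(Rational(1, 5), I))))
Mul(-7, Function('Q')(x, Add(10, Function('f')(1, Mul(-4, -4))))) = Mul(-7, Mul(Rational(8, 5), Pow(Add(11, Mul(8, 3)), -1), Add(3, Mul(5, Add(10, 1))))) = Mul(-7, Mul(Rational(8, 5), Pow(Add(11, 24), -1), Add(3, Mul(5, 11)))) = Mul(-7, Mul(Rational(8, 5), Pow(35, -1), Add(3, 55))) = Mul(-7, Mul(Rational(8, 5), Rational(1, 35), 58)) = Mul(-7, Rational(464, 175)) = Rational(-464, 25)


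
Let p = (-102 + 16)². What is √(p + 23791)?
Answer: √31187 ≈ 176.60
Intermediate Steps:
p = 7396 (p = (-86)² = 7396)
√(p + 23791) = √(7396 + 23791) = √31187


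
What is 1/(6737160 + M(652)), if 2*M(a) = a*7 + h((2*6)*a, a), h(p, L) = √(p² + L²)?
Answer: 3369721/22710031530672 - 163*√145/22710031530672 ≈ 1.4829e-7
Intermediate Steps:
h(p, L) = √(L² + p²)
M(a) = 7*a/2 + √145*√(a²)/2 (M(a) = (a*7 + √(a² + ((2*6)*a)²))/2 = (7*a + √(a² + (12*a)²))/2 = (7*a + √(a² + 144*a²))/2 = (7*a + √(145*a²))/2 = (7*a + √145*√(a²))/2 = 7*a/2 + √145*√(a²)/2)
1/(6737160 + M(652)) = 1/(6737160 + ((7/2)*652 + √145*√(652²)/2)) = 1/(6737160 + (2282 + √145*√425104/2)) = 1/(6737160 + (2282 + (½)*√145*652)) = 1/(6737160 + (2282 + 326*√145)) = 1/(6739442 + 326*√145)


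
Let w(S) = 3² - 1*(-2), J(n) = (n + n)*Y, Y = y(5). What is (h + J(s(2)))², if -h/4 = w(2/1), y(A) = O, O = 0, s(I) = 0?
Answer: 1936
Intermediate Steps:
y(A) = 0
Y = 0
J(n) = 0 (J(n) = (n + n)*0 = (2*n)*0 = 0)
w(S) = 11 (w(S) = 9 + 2 = 11)
h = -44 (h = -4*11 = -44)
(h + J(s(2)))² = (-44 + 0)² = (-44)² = 1936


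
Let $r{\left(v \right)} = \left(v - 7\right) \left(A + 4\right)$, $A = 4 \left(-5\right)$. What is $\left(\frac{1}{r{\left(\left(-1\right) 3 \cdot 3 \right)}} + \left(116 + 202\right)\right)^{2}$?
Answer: $\frac{6627425281}{65536} \approx 1.0113 \cdot 10^{5}$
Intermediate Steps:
$A = -20$
$r{\left(v \right)} = 112 - 16 v$ ($r{\left(v \right)} = \left(v - 7\right) \left(-20 + 4\right) = \left(-7 + v\right) \left(-16\right) = 112 - 16 v$)
$\left(\frac{1}{r{\left(\left(-1\right) 3 \cdot 3 \right)}} + \left(116 + 202\right)\right)^{2} = \left(\frac{1}{112 - 16 \left(-1\right) 3 \cdot 3} + \left(116 + 202\right)\right)^{2} = \left(\frac{1}{112 - 16 \left(\left(-3\right) 3\right)} + 318\right)^{2} = \left(\frac{1}{112 - -144} + 318\right)^{2} = \left(\frac{1}{112 + 144} + 318\right)^{2} = \left(\frac{1}{256} + 318\right)^{2} = \left(\frac{81409}{256}\right)^{2} = \frac{6627425281}{65536}$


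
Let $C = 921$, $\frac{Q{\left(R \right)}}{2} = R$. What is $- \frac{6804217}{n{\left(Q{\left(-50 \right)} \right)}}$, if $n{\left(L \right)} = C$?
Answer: $- \frac{6804217}{921} \approx -7387.9$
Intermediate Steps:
$Q{\left(R \right)} = 2 R$
$n{\left(L \right)} = 921$
$- \frac{6804217}{n{\left(Q{\left(-50 \right)} \right)}} = - \frac{6804217}{921}$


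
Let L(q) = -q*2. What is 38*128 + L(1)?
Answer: 4862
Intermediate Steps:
L(q) = -2*q
38*128 + L(1) = 38*128 - 2*1 = 4864 - 2 = 4862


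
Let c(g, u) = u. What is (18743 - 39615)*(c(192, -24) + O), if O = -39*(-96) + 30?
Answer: -78270000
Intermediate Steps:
O = 3774 (O = 3744 + 30 = 3774)
(18743 - 39615)*(c(192, -24) + O) = (18743 - 39615)*(-24 + 3774) = -20872*3750 = -78270000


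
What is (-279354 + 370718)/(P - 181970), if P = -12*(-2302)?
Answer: -45682/77173 ≈ -0.59194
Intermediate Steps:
P = 27624
(-279354 + 370718)/(P - 181970) = (-279354 + 370718)/(27624 - 181970) = 91364/(-154346) = 91364*(-1/154346) = -45682/77173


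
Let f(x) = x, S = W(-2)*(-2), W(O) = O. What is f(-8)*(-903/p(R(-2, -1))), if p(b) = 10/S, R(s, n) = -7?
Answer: 14448/5 ≈ 2889.6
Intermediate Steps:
S = 4 (S = -2*(-2) = 4)
p(b) = 5/2 (p(b) = 10/4 = 10*(1/4) = 5/2)
f(-8)*(-903/p(R(-2, -1))) = -(-7224)/5/2 = -(-7224)*2/5 = -8*(-1806/5) = 14448/5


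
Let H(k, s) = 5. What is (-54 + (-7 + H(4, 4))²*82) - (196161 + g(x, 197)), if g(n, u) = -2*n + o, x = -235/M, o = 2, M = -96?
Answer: -9402437/48 ≈ -1.9588e+5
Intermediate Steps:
x = 235/96 (x = -235/(-96) = -235*(-1/96) = 235/96 ≈ 2.4479)
g(n, u) = 2 - 2*n (g(n, u) = -2*n + 2 = 2 - 2*n)
(-54 + (-7 + H(4, 4))²*82) - (196161 + g(x, 197)) = (-54 + (-7 + 5)²*82) - (196161 + (2 - 2*235/96)) = (-54 + (-2)²*82) - (196161 + (2 - 235/48)) = (-54 + 4*82) - (196161 - 139/48) = (-54 + 328) - 1*9415589/48 = 274 - 9415589/48 = -9402437/48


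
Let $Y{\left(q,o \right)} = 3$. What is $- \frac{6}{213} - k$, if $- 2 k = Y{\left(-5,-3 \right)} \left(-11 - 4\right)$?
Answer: $- \frac{3199}{142} \approx -22.528$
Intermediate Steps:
$k = \frac{45}{2}$ ($k = - \frac{3 \left(-11 - 4\right)}{2} = - \frac{3 \left(-15\right)}{2} = \left(- \frac{1}{2}\right) \left(-45\right) = \frac{45}{2} \approx 22.5$)
$- \frac{6}{213} - k = - \frac{6}{213} - \frac{45}{2} = \left(-6\right) \frac{1}{213} - \frac{45}{2} = - \frac{2}{71} - \frac{45}{2} = - \frac{3199}{142}$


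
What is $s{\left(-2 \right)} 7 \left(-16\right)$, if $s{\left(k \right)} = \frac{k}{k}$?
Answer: $-112$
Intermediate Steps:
$s{\left(k \right)} = 1$
$s{\left(-2 \right)} 7 \left(-16\right) = 1 \cdot 7 \left(-16\right) = 7 \left(-16\right) = -112$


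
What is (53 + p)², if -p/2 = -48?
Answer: 22201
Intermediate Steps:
p = 96 (p = -2*(-48) = 96)
(53 + p)² = (53 + 96)² = 149² = 22201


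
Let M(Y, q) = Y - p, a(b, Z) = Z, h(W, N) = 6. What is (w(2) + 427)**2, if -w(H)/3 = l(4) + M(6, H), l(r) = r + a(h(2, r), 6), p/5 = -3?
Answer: 111556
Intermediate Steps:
p = -15 (p = 5*(-3) = -15)
M(Y, q) = 15 + Y (M(Y, q) = Y - 1*(-15) = Y + 15 = 15 + Y)
l(r) = 6 + r (l(r) = r + 6 = 6 + r)
w(H) = -93 (w(H) = -3*((6 + 4) + (15 + 6)) = -3*(10 + 21) = -3*31 = -93)
(w(2) + 427)**2 = (-93 + 427)**2 = 334**2 = 111556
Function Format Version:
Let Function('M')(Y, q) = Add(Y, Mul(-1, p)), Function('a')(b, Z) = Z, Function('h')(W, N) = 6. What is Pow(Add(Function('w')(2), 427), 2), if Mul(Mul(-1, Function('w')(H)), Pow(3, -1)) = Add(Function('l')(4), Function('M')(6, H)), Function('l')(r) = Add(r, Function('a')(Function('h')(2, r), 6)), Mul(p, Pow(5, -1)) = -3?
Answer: 111556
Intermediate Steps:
p = -15 (p = Mul(5, -3) = -15)
Function('M')(Y, q) = Add(15, Y) (Function('M')(Y, q) = Add(Y, Mul(-1, -15)) = Add(Y, 15) = Add(15, Y))
Function('l')(r) = Add(6, r) (Function('l')(r) = Add(r, 6) = Add(6, r))
Function('w')(H) = -93 (Function('w')(H) = Mul(-3, Add(Add(6, 4), Add(15, 6))) = Mul(-3, Add(10, 21)) = Mul(-3, 31) = -93)
Pow(Add(Function('w')(2), 427), 2) = Pow(Add(-93, 427), 2) = Pow(334, 2) = 111556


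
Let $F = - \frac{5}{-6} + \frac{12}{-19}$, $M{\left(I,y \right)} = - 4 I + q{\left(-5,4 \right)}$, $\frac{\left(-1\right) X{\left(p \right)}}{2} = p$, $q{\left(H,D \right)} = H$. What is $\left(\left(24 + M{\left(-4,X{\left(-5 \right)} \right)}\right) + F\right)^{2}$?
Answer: $\frac{16104169}{12996} \approx 1239.2$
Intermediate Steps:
$X{\left(p \right)} = - 2 p$
$M{\left(I,y \right)} = -5 - 4 I$ ($M{\left(I,y \right)} = - 4 I - 5 = -5 - 4 I$)
$F = \frac{23}{114}$ ($F = \left(-5\right) \left(- \frac{1}{6}\right) + 12 \left(- \frac{1}{19}\right) = \frac{5}{6} - \frac{12}{19} = \frac{23}{114} \approx 0.20175$)
$\left(\left(24 + M{\left(-4,X{\left(-5 \right)} \right)}\right) + F\right)^{2} = \left(\left(24 - -11\right) + \frac{23}{114}\right)^{2} = \left(\left(24 + \left(-5 + 16\right)\right) + \frac{23}{114}\right)^{2} = \left(\left(24 + 11\right) + \frac{23}{114}\right)^{2} = \left(35 + \frac{23}{114}\right)^{2} = \left(\frac{4013}{114}\right)^{2} = \frac{16104169}{12996}$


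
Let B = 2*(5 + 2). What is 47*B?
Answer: 658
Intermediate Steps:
B = 14 (B = 2*7 = 14)
47*B = 47*14 = 658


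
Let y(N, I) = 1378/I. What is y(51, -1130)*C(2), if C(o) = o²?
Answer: -2756/565 ≈ -4.8779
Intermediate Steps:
y(51, -1130)*C(2) = (1378/(-1130))*2² = (1378*(-1/1130))*4 = -689/565*4 = -2756/565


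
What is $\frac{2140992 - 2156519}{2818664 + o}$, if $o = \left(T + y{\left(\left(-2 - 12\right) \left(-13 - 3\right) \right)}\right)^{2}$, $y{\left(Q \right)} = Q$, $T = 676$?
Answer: $- \frac{15527}{3628664} \approx -0.004279$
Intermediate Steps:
$o = 810000$ ($o = \left(676 + \left(-2 - 12\right) \left(-13 - 3\right)\right)^{2} = \left(676 - -224\right)^{2} = \left(676 + 224\right)^{2} = 900^{2} = 810000$)
$\frac{2140992 - 2156519}{2818664 + o} = \frac{2140992 - 2156519}{2818664 + 810000} = - \frac{15527}{3628664}$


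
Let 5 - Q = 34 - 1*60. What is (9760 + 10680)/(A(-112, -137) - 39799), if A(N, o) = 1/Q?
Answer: -79205/154221 ≈ -0.51358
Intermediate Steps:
Q = 31 (Q = 5 - (34 - 1*60) = 5 - (34 - 60) = 5 - 1*(-26) = 5 + 26 = 31)
A(N, o) = 1/31
(9760 + 10680)/(A(-112, -137) - 39799) = (9760 + 10680)/(1/31 - 39799) = 20440/(-1233768/31) = 20440*(-31/1233768) = -79205/154221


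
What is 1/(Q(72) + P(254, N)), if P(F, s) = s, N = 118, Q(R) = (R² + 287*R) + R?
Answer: 1/26038 ≈ 3.8405e-5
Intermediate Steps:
Q(R) = R² + 288*R
1/(Q(72) + P(254, N)) = 1/(72*(288 + 72) + 118) = 1/(72*360 + 118) = 1/(25920 + 118) = 1/26038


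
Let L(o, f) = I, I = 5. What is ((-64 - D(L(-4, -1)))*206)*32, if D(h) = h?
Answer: -454848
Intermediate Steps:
L(o, f) = 5
((-64 - D(L(-4, -1)))*206)*32 = ((-64 - 1*5)*206)*32 = ((-64 - 5)*206)*32 = -69*206*32 = -14214*32 = -454848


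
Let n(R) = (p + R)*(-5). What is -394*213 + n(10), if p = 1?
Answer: -83977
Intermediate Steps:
n(R) = -5 - 5*R (n(R) = (1 + R)*(-5) = -5 - 5*R)
-394*213 + n(10) = -394*213 + (-5 - 5*10) = -83922 + (-5 - 50) = -83922 - 55 = -83977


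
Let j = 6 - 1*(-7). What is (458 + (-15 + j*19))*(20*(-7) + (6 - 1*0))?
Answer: -92460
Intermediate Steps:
j = 13 (j = 6 + 7 = 13)
(458 + (-15 + j*19))*(20*(-7) + (6 - 1*0)) = (458 + (-15 + 13*19))*(20*(-7) + (6 - 1*0)) = (458 + (-15 + 247))*(-140 + (6 + 0)) = (458 + 232)*(-140 + 6) = 690*(-134) = -92460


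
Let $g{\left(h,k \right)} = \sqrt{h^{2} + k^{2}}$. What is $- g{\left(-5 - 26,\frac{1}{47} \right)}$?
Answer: $- \frac{5 \sqrt{84914}}{47} \approx -31.0$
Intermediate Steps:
$- g{\left(-5 - 26,\frac{1}{47} \right)} = - \sqrt{\left(-5 - 26\right)^{2} + \left(\frac{1}{47}\right)^{2}} = - \sqrt{\left(-31\right)^{2} + \left(\frac{1}{47}\right)^{2}} = - \sqrt{961 + \frac{1}{2209}} = - \sqrt{\frac{2122850}{2209}} = - \frac{5 \sqrt{84914}}{47}$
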